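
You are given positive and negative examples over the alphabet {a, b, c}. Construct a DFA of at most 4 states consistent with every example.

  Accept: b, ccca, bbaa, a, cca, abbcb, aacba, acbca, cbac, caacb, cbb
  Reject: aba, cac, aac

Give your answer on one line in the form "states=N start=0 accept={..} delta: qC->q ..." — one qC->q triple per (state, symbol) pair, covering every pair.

Grow the machine one transition at a time. Run the examples from 0; the earliest place one falls off (shortest prefix, ties alphabetical) gets sent to the lowest-numbered state that keeps every Accept/Reject pair distinguishable — a pair clashes when both reach the same state with identical unread suffix — and to a fresh state only if none does.
a: 0a undefined. 0a->0: ok.
b: 0b undefined. 0b->0: no, b/aba meet in 0. Open state 1: 0b->1.
c: 0c undefined. 0c->0: no, ccca/cac meet in 0. 0c->1: no, b/aac meet in 1. Open state 2: 0c->2.
bb: 1b undefined. 1b->0: ok.
ca: 2a undefined. 2a->0: ok.
cb: 2b undefined. 2b->0: no, cbac/cac meet in 2. 2b->1: no, aacba/aba meet in 1 with "a" left. 2b->2: no, abbcb/cac meet in 2. Open state 3: 2b->3.
cc: 2c undefined. 2c->0: ok.
aba: 1a undefined. 1a->0: no, ccca/aba meet in 0. 1a->1: no, b/aba meet in 1. 1a->2: ok.
cba: 3a undefined. 3a->0: no, cbac/aba meet in 2. 3a->1: ok.
cbb: 3b undefined. 3b->0: ok.
acbc: 3c undefined. 3c->0: ok.
cbac: 1c undefined. 1c->0: ok.
All examples now run through 4 states with every (state, symbol) defined. Accept strings end in {0,1,3}, Reject strings end in {2}; accept={0,1,3}.

states=4 start=0 accept={0,1,3} delta: 0a->0 0b->1 0c->2 1a->2 1b->0 1c->0 2a->0 2b->3 2c->0 3a->1 3b->0 3c->0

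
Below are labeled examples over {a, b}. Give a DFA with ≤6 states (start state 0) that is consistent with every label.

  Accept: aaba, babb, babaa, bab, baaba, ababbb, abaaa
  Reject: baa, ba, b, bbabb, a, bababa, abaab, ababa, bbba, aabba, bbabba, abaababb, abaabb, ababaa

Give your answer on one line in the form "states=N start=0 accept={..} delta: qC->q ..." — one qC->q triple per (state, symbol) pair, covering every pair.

states=6 start=0 accept={0,2,3} delta: 0a->1 0b->1 1a->1 1b->2 2a->3 2b->0 3a->3 3b->4 4a->5 4b->1 5a->1 5b->0

Fold the examples into a partial DFA from state 0: repeatedly fix the first undefined (state, symbol) met by the shortest-then-alphabetical prefix, trying targets in increasing order and rejecting any under which an Accept and a Reject string meet in one state with the same remainder; add a state when all current targets are rejected. Accepting states are where Accept strings end.
a: 0a undefined. 0a->0: no, aaba/ba meet in 0 with "ba" left. Open state 1: 0a->1.
b: 0b undefined. 0b->0: no, babb/bbabb meet in 1 with "bb" left. 0b->1: ok.
aa: 1a undefined. 1a->0: no, aaba/ba meet in 0. 1a->1: ok.
ab: 1b undefined. 1b->0: no, aaba/baa meet in 1. 1b->1: no, aaba/baa meet in 1. Open state 2: 1b->2.
aba: 2a undefined. 2a->0: no, aaba/bbabba meet in 0. 2a->1: no, aaba/baa meet in 1. 2a->2: no, babb/abaab meet in 2 with "b" left. Open state 3: 2a->3.
bbb: 2b undefined. 2b->0: ok.
abaa: 3a undefined. 3a->0: no, babb/abaababb meet in 0. 3a->1: no, babb/abaabb meet in 0. 3a->2: no, babb/abaab meet in 0. 3a->3: ok.
abab: 3b undefined. 3b->0: no, babb/abaab meet in 0. 3b->1: no, aaba/bbabba meet in 3. 3b->2: no, aaba/bababa meet in 3. 3b->3: no, aaba/bbabb meet in 3. Open state 4: 3b->4.
ababa: 4a undefined. 4a->0: no, babb/bababa meet in 0. 4a->1: no, babb/abaababb meet in 0. 4a->2: no, aaba/ababaa meet in 3. 4a->3: no, aaba/bababa meet in 3. 4a->4: no, ababbb/abaababb meet in 4 with "bb" left. Open state 5: 4a->5.
ababb: 4b undefined. 4b->0: no, babb/bbabb meet in 0. 4b->1: ok.
ababaa: 5a undefined. 5a->0: no, babb/ababaa meet in 0. 5a->1: ok.
abaabab: 5b undefined. 5b->0: ok.
All examples now run through 6 states with every (state, symbol) defined. Accept strings end in {0,2,3}, Reject strings end in {1,4,5}; accept={0,2,3}.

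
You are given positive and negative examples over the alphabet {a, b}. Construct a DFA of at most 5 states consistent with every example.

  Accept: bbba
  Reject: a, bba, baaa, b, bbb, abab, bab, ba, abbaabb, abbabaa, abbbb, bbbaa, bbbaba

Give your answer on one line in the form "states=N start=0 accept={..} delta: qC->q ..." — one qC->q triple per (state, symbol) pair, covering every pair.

Fold the examples into a partial DFA from state 0: repeatedly fix the first undefined (state, symbol) met by the shortest-then-alphabetical prefix, trying targets in increasing order and rejecting any under which an Accept and a Reject string meet in one state with the same remainder; add a state when all current targets are rejected. Accepting states are where Accept strings end.
a: 0a undefined. 0a->0: ok.
b: 0b undefined. 0b->0: no, bbba/a meet in 0. Open state 1: 0b->1.
ba: 1a undefined. 1a->0: ok.
bb: 1b undefined. 1b->0: no, bbba/a meet in 0. 1b->1: no, bbba/a meet in 0. Open state 2: 1b->2.
bba: 2a undefined. 2a->0: ok.
bbb: 2b undefined. 2b->0: no, bbba/a meet in 0. 2b->1: no, bbba/a meet in 0. 2b->2: no, bbba/a meet in 0. Open state 3: 2b->3.
bbba: 3a undefined. 3a->0: no, bbba/a meet in 0. 3a->1: no, bbba/b meet in 1. 3a->2: no, bbba/abbaabb meet in 2. 3a->3: no, bbba/bbb meet in 3. Open state 4: 3a->4.
abbbb: 3b undefined. 3b->0: ok.
bbbaa: 4a undefined. 4a->0: ok.
bbbab: 4b undefined. 4b->0: ok.
All examples now run through 5 states with every (state, symbol) defined. Accept strings end in {4}, Reject strings end in {0,1,2,3}; accept={4}.

states=5 start=0 accept={4} delta: 0a->0 0b->1 1a->0 1b->2 2a->0 2b->3 3a->4 3b->0 4a->0 4b->0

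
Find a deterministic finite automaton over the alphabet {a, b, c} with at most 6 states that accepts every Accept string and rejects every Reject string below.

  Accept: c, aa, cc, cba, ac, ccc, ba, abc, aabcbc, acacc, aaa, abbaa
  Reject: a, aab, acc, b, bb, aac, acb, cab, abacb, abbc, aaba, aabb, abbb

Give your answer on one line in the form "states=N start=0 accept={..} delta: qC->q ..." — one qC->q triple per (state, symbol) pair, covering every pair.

states=5 start=0 accept={0,2} delta: 0a->1 0b->1 0c->0 1a->2 1b->3 1c->2 2a->0 2b->3 2c->1 3a->1 3b->4 3c->0 4a->1 4b->1 4c->1

Fold the examples into a partial DFA from state 0: repeatedly fix the first undefined (state, symbol) met by the shortest-then-alphabetical prefix, trying targets in increasing order and rejecting any under which an Accept and a Reject string meet in one state with the same remainder; add a state when all current targets are rejected. Accepting states are where Accept strings end.
a: 0a undefined. 0a->0: no, c/aac meet in 0 with "c" left. Open state 1: 0a->1.
b: 0b undefined. 0b->0: no, ba/a meet in 1. 0b->1: ok.
c: 0c undefined. 0c->0: ok.
aa: 1a undefined. 1a->0: no, c/aac meet in 0. 1a->1: no, aa/a meet in 1. Open state 2: 1a->2.
ab: 1b undefined. 1b->0: no, c/bb meet in 0. 1b->1: no, ac/abbc meet in 1 with "c" left. 1b->2: no, aa/bb meet in 2. Open state 3: 1b->3.
ac: 1c undefined. 1c->0: no, c/acc meet in 0. 1c->1: no, ac/a meet in 1. 1c->2: ok.
aaa: 2a undefined. 2a->0: ok.
aab: 2b undefined. 2b->0: no, c/aab meet in 0. 2b->1: no, aa/aaba meet in 2. 2b->2: no, c/aaba meet in 0. 2b->3: ok.
aac: 2c undefined. 2c->0: no, c/acc meet in 0. 2c->1: ok.
aba: 3a undefined. 3a->0: no, c/aaba meet in 0. 3a->1: ok.
abb: 3b undefined. 3b->0: no, c/abbc meet in 0. 3b->1: no, aa/abbc meet in 2. 3b->2: no, aa/aabb meet in 2. 3b->3: no, abc/abbc meet in 3 with "c" left. Open state 4: 3b->4.
abc: 3c undefined. 3c->0: ok.
abba: 4a undefined. 4a->0: no, abbaa/a meet in 1. 4a->1: ok.
abbb: 4b undefined. 4b->0: no, c/abbb meet in 0. 4b->1: ok.
abbc: 4c undefined. 4c->0: no, c/abbc meet in 0. 4c->1: ok.
All examples now run through 5 states with every (state, symbol) defined. Accept strings end in {0,2}, Reject strings end in {1,3,4}; accept={0,2}.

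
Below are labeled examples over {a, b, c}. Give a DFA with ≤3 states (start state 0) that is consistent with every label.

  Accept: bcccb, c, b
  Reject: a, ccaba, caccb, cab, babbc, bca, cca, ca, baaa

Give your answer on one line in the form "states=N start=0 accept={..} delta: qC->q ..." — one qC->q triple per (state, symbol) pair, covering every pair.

states=3 start=0 accept={1} delta: 0a->0 0b->1 0c->1 1a->2 1b->0 1c->0 2a->0 2b->0 2c->0

State merging on the prefix tree: take the shortest (then alphabetical) example prefix whose next move is undefined and point that move at state 0, else 1, else 2, ...; a target is out if some Accept/Reject pair would then sit in one state with the same input left (inseparable). If every existing state is out, open a new one.
a: 0a undefined. 0a->0: ok.
b: 0b undefined. 0b->0: no, c/babbc meet in 0 with "c" left. Open state 1: 0b->1.
c: 0c undefined. 0c->0: no, c/a meet in 0. 0c->1: ok.
ba: 1a undefined. 1a->0: no, c/cab meet in 1. 1a->1: no, c/ca meet in 1. Open state 2: 1a->2.
bc: 1c undefined. 1c->0: ok.
baa: 2a undefined. 2a->0: ok.
bab: 2b undefined. 2b->0: ok.
cac: 2c undefined. 2c->0: ok.
caccb: 1b undefined. 1b->0: ok.
All examples now run through 3 states with every (state, symbol) defined. Accept strings end in {1}, Reject strings end in {0,2}; accept={1}.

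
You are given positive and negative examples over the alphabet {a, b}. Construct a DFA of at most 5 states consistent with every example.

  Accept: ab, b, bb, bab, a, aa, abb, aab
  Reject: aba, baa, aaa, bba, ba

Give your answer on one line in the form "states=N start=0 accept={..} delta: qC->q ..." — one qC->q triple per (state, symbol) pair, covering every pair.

states=4 start=0 accept={1,2} delta: 0a->1 0b->2 1a->2 1b->2 2a->3 2b->2 3a->0 3b->1

Grow the machine one transition at a time. Run the examples from 0; the earliest place one falls off (shortest prefix, ties alphabetical) gets sent to the lowest-numbered state that keeps every Accept/Reject pair distinguishable — a pair clashes when both reach the same state with identical unread suffix — and to a fresh state only if none does.
a: 0a undefined. 0a->0: no, a/aaa meet in 0. Open state 1: 0a->1.
b: 0b undefined. 0b->0: no, a/bba meet in 1. 0b->1: no, aa/ba meet in 1 with "a" left. Open state 2: 0b->2.
aa: 1a undefined. 1a->0: no, a/aaa meet in 1. 1a->1: no, a/aaa meet in 1. 1a->2: ok.
ab: 1b undefined. 1b->0: no, a/aba meet in 1. 1b->1: no, b/aba meet in 2. 1b->2: ok.
ba: 2a undefined. 2a->0: no, a/baa meet in 1. 2a->1: no, ab/baa meet in 2. 2a->2: no, ab/aba meet in 2. Open state 3: 2a->3.
bb: 2b undefined. 2b->0: no, a/bba meet in 1. 2b->1: no, ab/bba meet in 2. 2b->2: ok.
baa: 3a undefined. 3a->0: ok.
bab: 3b undefined. 3b->0: no, bab/baa meet in 0. 3b->1: ok.
All examples now run through 4 states with every (state, symbol) defined. Accept strings end in {1,2}, Reject strings end in {0,3}; accept={1,2}.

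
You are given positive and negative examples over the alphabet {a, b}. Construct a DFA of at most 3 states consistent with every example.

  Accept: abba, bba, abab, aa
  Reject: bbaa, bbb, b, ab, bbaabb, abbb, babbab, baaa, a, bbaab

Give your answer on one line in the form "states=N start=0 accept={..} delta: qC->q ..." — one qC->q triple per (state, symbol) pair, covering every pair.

states=3 start=0 accept={2} delta: 0a->1 0b->1 1a->2 1b->1 2a->0 2b->2

Grow the machine one transition at a time. Run the examples from 0; the earliest place one falls off (shortest prefix, ties alphabetical) gets sent to the lowest-numbered state that keeps every Accept/Reject pair distinguishable — a pair clashes when both reach the same state with identical unread suffix — and to a fresh state only if none does.
a: 0a undefined. 0a->0: no, aa/a meet in 0. Open state 1: 0a->1.
b: 0b undefined. 0b->0: no, bba/a meet in 1. 0b->1: ok.
aa: 1a undefined. 1a->0: no, abab/babbab meet in 1 with "bab" left. 1a->1: no, aa/b meet in 1. Open state 2: 1a->2.
ab: 1b undefined. 1b->0: no, abba/bbaa meet in 2. 1b->1: ok.
baa: 2a undefined. 2a->0: ok.
bab: 2b undefined. 2b->0: no, abab/bbaa meet in 0. 2b->1: no, abab/bbb meet in 1. 2b->2: ok.
All examples now run through 3 states with every (state, symbol) defined. Accept strings end in {2}, Reject strings end in {0,1}; accept={2}.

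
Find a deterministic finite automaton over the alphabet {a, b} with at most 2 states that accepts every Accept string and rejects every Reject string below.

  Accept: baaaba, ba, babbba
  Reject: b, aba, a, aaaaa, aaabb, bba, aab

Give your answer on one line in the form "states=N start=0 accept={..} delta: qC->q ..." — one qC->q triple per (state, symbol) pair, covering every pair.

states=2 start=0 accept={0} delta: 0a->1 0b->1 1a->0 1b->0

State merging on the prefix tree: take the shortest (then alphabetical) example prefix whose next move is undefined and point that move at state 0, else 1, else 2, ...; a target is out if some Accept/Reject pair would then sit in one state with the same input left (inseparable). If every existing state is out, open a new one.
a: 0a undefined. 0a->0: no, ba/aba meet in 0 with "ba" left. Open state 1: 0a->1.
b: 0b undefined. 0b->0: no, ba/a meet in 1. 0b->1: ok.
aa: 1a undefined. 1a->0: ok.
ab: 1b undefined. 1b->0: ok.
All examples now run through 2 states with every (state, symbol) defined. Accept strings end in {0}, Reject strings end in {1}; accept={0}.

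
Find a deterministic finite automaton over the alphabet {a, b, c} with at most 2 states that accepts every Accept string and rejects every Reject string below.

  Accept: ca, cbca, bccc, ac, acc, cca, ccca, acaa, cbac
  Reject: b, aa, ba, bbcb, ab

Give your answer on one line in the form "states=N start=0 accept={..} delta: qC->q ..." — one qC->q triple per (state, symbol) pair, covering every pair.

Grow the machine one transition at a time. Run the examples from 0; the earliest place one falls off (shortest prefix, ties alphabetical) gets sent to the lowest-numbered state that keeps every Accept/Reject pair distinguishable — a pair clashes when both reach the same state with identical unread suffix — and to a fresh state only if none does.
a: 0a undefined. 0a->0: ok.
b: 0b undefined. 0b->0: ok.
c: 0c undefined. 0c->0: no, ca/b meet in 0. Open state 1: 0c->1.
ca: 1a undefined. 1a->0: no, ca/b meet in 0. 1a->1: ok.
cb: 1b undefined. 1b->0: ok.
cc: 1c undefined. 1c->0: no, acc/b meet in 0. 1c->1: ok.
All examples now run through 2 states with every (state, symbol) defined. Accept strings end in {1}, Reject strings end in {0}; accept={1}.

states=2 start=0 accept={1} delta: 0a->0 0b->0 0c->1 1a->1 1b->0 1c->1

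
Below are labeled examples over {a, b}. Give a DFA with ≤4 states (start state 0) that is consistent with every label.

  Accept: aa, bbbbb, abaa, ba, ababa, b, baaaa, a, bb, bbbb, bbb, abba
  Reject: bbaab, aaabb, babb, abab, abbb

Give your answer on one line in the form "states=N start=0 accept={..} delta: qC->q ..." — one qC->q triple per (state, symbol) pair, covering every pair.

states=3 start=0 accept={0,1} delta: 0a->1 0b->0 1a->1 1b->2 2a->1 2b->2

Grow the machine one transition at a time. Run the examples from 0; the earliest place one falls off (shortest prefix, ties alphabetical) gets sent to the lowest-numbered state that keeps every Accept/Reject pair distinguishable — a pair clashes when both reach the same state with identical unread suffix — and to a fresh state only if none does.
a: 0a undefined. 0a->0: no, bb/aaabb meet in 0 with "bb" left. Open state 1: 0a->1.
b: 0b undefined. 0b->0: ok.
aa: 1a undefined. 1a->0: no, aa/bbaab meet in 0. 1a->1: ok.
ab: 1b undefined. 1b->0: no, bbbbb/bbaab meet in 0. 1b->1: no, aa/bbaab meet in 1. Open state 2: 1b->2.
aba: 2a undefined. 2a->0: no, bbbbb/abab meet in 0. 2a->1: ok.
abb: 2b undefined. 2b->0: no, bbbbb/aaabb meet in 0. 2b->1: no, aa/aaabb meet in 1. 2b->2: ok.
All examples now run through 3 states with every (state, symbol) defined. Accept strings end in {0,1}, Reject strings end in {2}; accept={0,1}.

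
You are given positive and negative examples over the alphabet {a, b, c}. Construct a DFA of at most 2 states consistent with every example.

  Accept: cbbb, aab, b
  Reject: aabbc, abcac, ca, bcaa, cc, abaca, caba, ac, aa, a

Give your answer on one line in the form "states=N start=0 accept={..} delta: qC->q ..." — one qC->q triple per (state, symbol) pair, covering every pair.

states=2 start=0 accept={1} delta: 0a->0 0b->1 0c->0 1a->0 1b->0 1c->0

Grow the machine one transition at a time. Run the examples from 0; the earliest place one falls off (shortest prefix, ties alphabetical) gets sent to the lowest-numbered state that keeps every Accept/Reject pair distinguishable — a pair clashes when both reach the same state with identical unread suffix — and to a fresh state only if none does.
a: 0a undefined. 0a->0: ok.
b: 0b undefined. 0b->0: no, aab/aa meet in 0. Open state 1: 0b->1.
c: 0c undefined. 0c->0: ok.
bc: 1c undefined. 1c->0: ok.
aba: 1a undefined. 1a->0: ok.
cbb: 1b undefined. 1b->0: ok.
All examples now run through 2 states with every (state, symbol) defined. Accept strings end in {1}, Reject strings end in {0}; accept={1}.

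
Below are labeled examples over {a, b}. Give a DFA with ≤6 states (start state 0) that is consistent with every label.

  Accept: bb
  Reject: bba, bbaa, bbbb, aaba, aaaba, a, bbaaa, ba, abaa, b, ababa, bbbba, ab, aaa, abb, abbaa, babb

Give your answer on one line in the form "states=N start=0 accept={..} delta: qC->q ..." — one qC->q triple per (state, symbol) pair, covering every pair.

Fold the examples into a partial DFA from state 0: repeatedly fix the first undefined (state, symbol) met by the shortest-then-alphabetical prefix, trying targets in increasing order and rejecting any under which an Accept and a Reject string meet in one state with the same remainder; add a state when all current targets are rejected. Accepting states are where Accept strings end.
a: 0a undefined. 0a->0: no, bb/abb meet in 0 with "bb" left. Open state 1: 0a->1.
b: 0b undefined. 0b->0: no, bb/bbbb meet in 0. 0b->1: no, bb/ab meet in 1 with "b" left. Open state 2: 0b->2.
aa: 1a undefined. 1a->0: ok.
ab: 1b undefined. 1b->0: ok.
ba: 2a undefined. 2a->0: no, bb/babb meet in 2 with "b" left. 2a->1: ok.
bb: 2b undefined. 2b->0: no, bb/bbaa meet in 0. 2b->1: no, bb/bbaa meet in 1. 2b->2: no, bb/bbbb meet in 2. Open state 3: 2b->3.
bba: 3a undefined. 3a->0: ok.
bbb: 3b undefined. 3b->0: ok.
All examples now run through 4 states with every (state, symbol) defined. Accept strings end in {3}, Reject strings end in {0,1,2}; accept={3}.

states=4 start=0 accept={3} delta: 0a->1 0b->2 1a->0 1b->0 2a->1 2b->3 3a->0 3b->0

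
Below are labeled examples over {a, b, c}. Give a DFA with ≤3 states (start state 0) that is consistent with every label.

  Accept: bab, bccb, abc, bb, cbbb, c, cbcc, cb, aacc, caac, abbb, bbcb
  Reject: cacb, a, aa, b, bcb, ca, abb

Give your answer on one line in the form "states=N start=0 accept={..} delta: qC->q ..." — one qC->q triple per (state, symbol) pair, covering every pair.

states=3 start=0 accept={0,2} delta: 0a->1 0b->1 0c->2 1a->1 1b->0 1c->0 2a->1 2b->0 2c->0

Grow the machine one transition at a time. Run the examples from 0; the earliest place one falls off (shortest prefix, ties alphabetical) gets sent to the lowest-numbered state that keeps every Accept/Reject pair distinguishable — a pair clashes when both reach the same state with identical unread suffix — and to a fresh state only if none does.
a: 0a undefined. 0a->0: no, bb/abb meet in 0 with "bb" left. Open state 1: 0a->1.
b: 0b undefined. 0b->0: no, bb/b meet in 0. 0b->1: ok.
c: 0c undefined. 0c->0: no, cbbb/abb meet in 1 with "bb" left. 0c->1: no, c/a meet in 1. Open state 2: 0c->2.
aa: 1a undefined. 1a->0: no, bab/a meet in 1. 1a->1: ok.
ab: 1b undefined. 1b->0: ok.
bc: 1c undefined. 1c->0: ok.
ca: 2a undefined. 2a->0: no, bab/ca meet in 0. 2a->1: ok.
cb: 2b undefined. 2b->0: ok.
cbcc: 2c undefined. 2c->0: ok.
All examples now run through 3 states with every (state, symbol) defined. Accept strings end in {0,2}, Reject strings end in {1}; accept={0,2}.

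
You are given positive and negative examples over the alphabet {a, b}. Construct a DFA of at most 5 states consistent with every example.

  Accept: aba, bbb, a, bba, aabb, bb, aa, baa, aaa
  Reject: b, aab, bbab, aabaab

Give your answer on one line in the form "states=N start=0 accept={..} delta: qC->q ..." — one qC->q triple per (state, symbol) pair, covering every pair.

states=3 start=0 accept={0,2} delta: 0a->0 0b->1 1a->0 1b->2 2a->0 2b->0

Fold the examples into a partial DFA from state 0: repeatedly fix the first undefined (state, symbol) met by the shortest-then-alphabetical prefix, trying targets in increasing order and rejecting any under which an Accept and a Reject string meet in one state with the same remainder; add a state when all current targets are rejected. Accepting states are where Accept strings end.
a: 0a undefined. 0a->0: ok.
b: 0b undefined. 0b->0: no, aba/b meet in 0. Open state 1: 0b->1.
ba: 1a undefined. 1a->0: ok.
bb: 1b undefined. 1b->0: no, bbb/b meet in 1. 1b->1: no, bbb/b meet in 1. Open state 2: 1b->2.
bba: 2a undefined. 2a->0: ok.
bbb: 2b undefined. 2b->0: ok.
All examples now run through 3 states with every (state, symbol) defined. Accept strings end in {0,2}, Reject strings end in {1}; accept={0,2}.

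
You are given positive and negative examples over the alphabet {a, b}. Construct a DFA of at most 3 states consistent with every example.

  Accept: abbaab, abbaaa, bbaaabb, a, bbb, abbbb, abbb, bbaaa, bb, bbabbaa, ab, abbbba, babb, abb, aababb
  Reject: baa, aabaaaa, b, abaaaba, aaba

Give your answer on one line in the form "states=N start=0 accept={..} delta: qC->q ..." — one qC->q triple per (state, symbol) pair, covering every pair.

Fold the examples into a partial DFA from state 0: repeatedly fix the first undefined (state, symbol) met by the shortest-then-alphabetical prefix, trying targets in increasing order and rejecting any under which an Accept and a Reject string meet in one state with the same remainder; add a state when all current targets are rejected. Accepting states are where Accept strings end.
a: 0a undefined. 0a->0: no, ab/b meet in 0 with "b" left. Open state 1: 0a->1.
b: 0b undefined. 0b->0: no, bbb/b meet in 0. 0b->1: no, a/b meet in 1. Open state 2: 0b->2.
aa: 1a undefined. 1a->0: ok.
ab: 1b undefined. 1b->0: no, a/abaaaba meet in 1. 1b->1: ok.
ba: 2a undefined. 2a->0: no, abbaab/baa meet in 1. 2a->1: no, abbaab/abaaaba meet in 1. 2a->2: ok.
bb: 2b undefined. 2b->0: no, bbb/baa meet in 2. 2b->1: ok.
All examples now run through 3 states with every (state, symbol) defined. Accept strings end in {0,1}, Reject strings end in {2}; accept={0,1}.

states=3 start=0 accept={0,1} delta: 0a->1 0b->2 1a->0 1b->1 2a->2 2b->1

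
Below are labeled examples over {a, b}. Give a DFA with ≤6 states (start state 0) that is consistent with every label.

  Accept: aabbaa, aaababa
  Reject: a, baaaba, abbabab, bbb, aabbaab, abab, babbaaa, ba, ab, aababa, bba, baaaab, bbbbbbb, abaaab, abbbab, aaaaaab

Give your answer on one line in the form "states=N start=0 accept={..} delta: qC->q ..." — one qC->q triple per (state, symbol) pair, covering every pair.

Fold the examples into a partial DFA from state 0: repeatedly fix the first undefined (state, symbol) met by the shortest-then-alphabetical prefix, trying targets in increasing order and rejecting any under which an Accept and a Reject string meet in one state with the same remainder; add a state when all current targets are rejected. Accepting states are where Accept strings end.
a: 0a undefined. 0a->0: no, aaababa/aababa meet in 0 with "baba" left. Open state 1: 0a->1.
b: 0b undefined. 0b->0: ok.
aa: 1a undefined. 1a->0: no, aabbaa/bbb meet in 0. 1a->1: no, aaababa/aababa meet in 1 with "baba" left. Open state 2: 1a->2.
ab: 1b undefined. 1b->0: ok.
aaa: 2a undefined. 2a->0: no, aaababa/a meet in 1. 2a->1: no, aaababa/a meet in 1. 2a->2: no, aaababa/aababa meet in 2 with "baba" left. Open state 3: 2a->3.
aab: 2b undefined. 2b->0: ok.
aaaa: 3a undefined. 3a->0: ok.
aaab: 3b undefined. 3b->0: no, aaababa/a meet in 1. 3b->1: no, aabbaa/baaaba meet in 2. 3b->2: no, aabbaa/abaaab meet in 2. 3b->3: no, aaababa/a meet in 1. Open state 4: 3b->4.
aaaba: 4a undefined. 4a->0: no, aaababa/a meet in 1. 4a->1: no, aaababa/a meet in 1. 4a->2: no, aabbaa/baaaba meet in 2. 4a->3: no, aaababa/baaaba meet in 3. 4a->4: ok.
aaabab: 4b undefined. 4b->0: no, aaababa/a meet in 1. 4b->1: ok.
All examples now run through 5 states with every (state, symbol) defined. Accept strings end in {2}, Reject strings end in {0,1,3,4}; accept={2}.

states=5 start=0 accept={2} delta: 0a->1 0b->0 1a->2 1b->0 2a->3 2b->0 3a->0 3b->4 4a->4 4b->1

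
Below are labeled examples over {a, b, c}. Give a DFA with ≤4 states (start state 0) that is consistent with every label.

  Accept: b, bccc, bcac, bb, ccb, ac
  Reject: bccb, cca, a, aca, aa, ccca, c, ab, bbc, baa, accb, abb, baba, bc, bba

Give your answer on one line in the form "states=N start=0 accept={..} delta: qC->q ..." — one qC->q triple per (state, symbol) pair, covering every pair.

states=4 start=0 accept={2} delta: 0a->1 0b->2 0c->0 1a->0 1b->1 1c->2 2a->0 2b->2 2c->3 3a->1 3b->0 3c->1

Fold the examples into a partial DFA from state 0: repeatedly fix the first undefined (state, symbol) met by the shortest-then-alphabetical prefix, trying targets in increasing order and rejecting any under which an Accept and a Reject string meet in one state with the same remainder; add a state when all current targets are rejected. Accepting states are where Accept strings end.
a: 0a undefined. 0a->0: no, b/ab meet in 0 with "b" left. Open state 1: 0a->1.
b: 0b undefined. 0b->0: no, ccb/bccb meet in 0 with "ccb" left. 0b->1: no, b/a meet in 1. Open state 2: 0b->2.
c: 0c undefined. 0c->0: ok.
aa: 1a undefined. 1a->0: ok.
ab: 1b undefined. 1b->0: no, b/abb meet in 2. 1b->1: ok.
ac: 1c undefined. 1c->0: no, b/accb meet in 2. 1c->1: no, ac/cca meet in 1. 1c->2: ok.
ba: 2a undefined. 2a->0: ok.
bb: 2b undefined. 2b->0: no, bb/aca meet in 0. 2b->1: no, b/bbc meet in 2. 2b->2: ok.
bc: 2c undefined. 2c->0: no, b/bccb meet in 2. 2c->1: no, b/bccb meet in 2. 2c->2: no, b/bccb meet in 2. Open state 3: 2c->3.
bca: 3a undefined. 3a->0: no, bcac/aca meet in 0. 3a->1: ok.
bcc: 3c undefined. 3c->0: no, b/bccb meet in 2. 3c->1: ok.
accb: 3b undefined. 3b->0: ok.
All examples now run through 4 states with every (state, symbol) defined. Accept strings end in {2}, Reject strings end in {0,1,3}; accept={2}.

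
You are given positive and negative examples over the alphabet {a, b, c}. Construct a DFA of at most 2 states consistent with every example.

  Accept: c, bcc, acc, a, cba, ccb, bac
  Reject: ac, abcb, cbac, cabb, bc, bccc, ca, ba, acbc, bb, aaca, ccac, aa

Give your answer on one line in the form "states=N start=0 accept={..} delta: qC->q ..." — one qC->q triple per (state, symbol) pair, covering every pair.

Grow the machine one transition at a time. Run the examples from 0; the earliest place one falls off (shortest prefix, ties alphabetical) gets sent to the lowest-numbered state that keeps every Accept/Reject pair distinguishable — a pair clashes when both reach the same state with identical unread suffix — and to a fresh state only if none does.
a: 0a undefined. 0a->0: no, c/ac meet in 0 with "c" left. Open state 1: 0a->1.
b: 0b undefined. 0b->0: no, c/bc meet in 0 with "c" left. 0b->1: ok.
c: 0c undefined. 0c->0: no, a/ca meet in 1. 0c->1: ok.
aa: 1a undefined. 1a->0: ok.
ab: 1b undefined. 1b->0: ok.
ac: 1c undefined. 1c->0: ok.
All examples now run through 2 states with every (state, symbol) defined. Accept strings end in {1}, Reject strings end in {0}; accept={1}.

states=2 start=0 accept={1} delta: 0a->1 0b->1 0c->1 1a->0 1b->0 1c->0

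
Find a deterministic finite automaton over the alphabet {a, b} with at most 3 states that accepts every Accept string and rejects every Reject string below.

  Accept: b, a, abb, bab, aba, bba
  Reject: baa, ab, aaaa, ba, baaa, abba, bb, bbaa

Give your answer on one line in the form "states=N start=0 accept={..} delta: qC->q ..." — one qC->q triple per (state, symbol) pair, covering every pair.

states=3 start=0 accept={1} delta: 0a->1 0b->1 1a->2 1b->0 2a->2 2b->1

Fold the examples into a partial DFA from state 0: repeatedly fix the first undefined (state, symbol) met by the shortest-then-alphabetical prefix, trying targets in increasing order and rejecting any under which an Accept and a Reject string meet in one state with the same remainder; add a state when all current targets are rejected. Accepting states are where Accept strings end.
a: 0a undefined. 0a->0: no, b/ab meet in 0 with "b" left. Open state 1: 0a->1.
b: 0b undefined. 0b->0: no, b/bb meet in 0. 0b->1: ok.
aa: 1a undefined. 1a->0: no, b/baa meet in 1. 1a->1: no, b/baa meet in 1. Open state 2: 1a->2.
ab: 1b undefined. 1b->0: ok.
aaa: 2a undefined. 2a->0: no, b/aaaa meet in 1. 2a->1: no, b/baa meet in 1. 2a->2: ok.
bab: 2b undefined. 2b->0: no, bab/ab meet in 0. 2b->1: ok.
All examples now run through 3 states with every (state, symbol) defined. Accept strings end in {1}, Reject strings end in {0,2}; accept={1}.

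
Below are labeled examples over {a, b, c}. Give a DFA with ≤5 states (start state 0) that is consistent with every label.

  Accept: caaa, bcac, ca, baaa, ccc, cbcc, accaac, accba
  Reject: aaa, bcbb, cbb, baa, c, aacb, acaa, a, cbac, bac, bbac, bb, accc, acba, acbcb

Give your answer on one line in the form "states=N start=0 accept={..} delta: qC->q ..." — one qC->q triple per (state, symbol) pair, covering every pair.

states=4 start=0 accept={0,3} delta: 0a->1 0b->1 0c->1 1a->0 1b->1 1c->2 2a->2 2b->0 2c->3 3a->2 3b->1 3c->1

State merging on the prefix tree: take the shortest (then alphabetical) example prefix whose next move is undefined and point that move at state 0, else 1, else 2, ...; a target is out if some Accept/Reject pair would then sit in one state with the same input left (inseparable). If every existing state is out, open a new one.
a: 0a undefined. 0a->0: no, ccc/accc meet in 0 with "ccc" left. Open state 1: 0a->1.
b: 0b undefined. 0b->0: no, baaa/aaa meet in 1 with "aa" left. 0b->1: ok.
c: 0c undefined. 0c->0: no, caaa/aaa meet in 1 with "aa" left. 0c->1: ok.
aa: 1a undefined. 1a->0: ok.
ac: 1c undefined. 1c->0: no, caaa/acaa meet in 0. 1c->1: no, bcac/aaa meet in 1. Open state 2: 1c->2.
bb: 1b undefined. 1b->0: no, caaa/aacb meet in 0. 1b->1: ok.
aca: 2a undefined. 2a->0: no, bcac/aaa meet in 1. 2a->1: no, caaa/acaa meet in 0. 2a->2: ok.
acb: 2b undefined. 2b->0: ok.
acc: 2c undefined. 2c->0: no, accaac/aaa meet in 1. 2c->1: no, bcac/aaa meet in 1. 2c->2: no, bcac/acaa meet in 2. Open state 3: 2c->3.
acca: 3a undefined. 3a->0: no, accaac/acaa meet in 2. 3a->1: no, accaac/aaa meet in 1. 3a->2: ok.
accb: 3b undefined. 3b->0: no, accba/aaa meet in 1. 3b->1: ok.
accc: 3c undefined. 3c->0: no, caaa/accc meet in 0. 3c->1: ok.
All examples now run through 4 states with every (state, symbol) defined. Accept strings end in {0,3}, Reject strings end in {1,2}; accept={0,3}.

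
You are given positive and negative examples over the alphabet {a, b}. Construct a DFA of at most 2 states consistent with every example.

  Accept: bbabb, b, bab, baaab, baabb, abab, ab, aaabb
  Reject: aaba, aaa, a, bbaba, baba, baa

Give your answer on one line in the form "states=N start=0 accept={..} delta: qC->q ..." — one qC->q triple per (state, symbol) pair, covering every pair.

states=2 start=0 accept={1} delta: 0a->0 0b->1 1a->0 1b->1

Grow the machine one transition at a time. Run the examples from 0; the earliest place one falls off (shortest prefix, ties alphabetical) gets sent to the lowest-numbered state that keeps every Accept/Reject pair distinguishable — a pair clashes when both reach the same state with identical unread suffix — and to a fresh state only if none does.
a: 0a undefined. 0a->0: ok.
b: 0b undefined. 0b->0: no, bbabb/aaba meet in 0. Open state 1: 0b->1.
ba: 1a undefined. 1a->0: ok.
bb: 1b undefined. 1b->0: no, bbabb/aaba meet in 0. 1b->1: ok.
All examples now run through 2 states with every (state, symbol) defined. Accept strings end in {1}, Reject strings end in {0}; accept={1}.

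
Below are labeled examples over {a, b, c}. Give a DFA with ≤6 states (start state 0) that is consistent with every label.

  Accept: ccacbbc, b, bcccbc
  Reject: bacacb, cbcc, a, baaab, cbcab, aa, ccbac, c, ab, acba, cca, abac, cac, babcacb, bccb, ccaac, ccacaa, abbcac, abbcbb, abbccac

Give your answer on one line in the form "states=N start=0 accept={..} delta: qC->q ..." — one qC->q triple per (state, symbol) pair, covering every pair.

Fold the examples into a partial DFA from state 0: repeatedly fix the first undefined (state, symbol) met by the shortest-then-alphabetical prefix, trying targets in increasing order and rejecting any under which an Accept and a Reject string meet in one state with the same remainder; add a state when all current targets are rejected. Accepting states are where Accept strings end.
a: 0a undefined. 0a->0: no, b/ab meet in 0 with "b" left. Open state 1: 0a->1.
b: 0b undefined. 0b->0: ok.
c: 0c undefined. 0c->0: no, b/cbcc meet in 0. 0c->1: ok.
aa: 1a undefined. 1a->0: no, b/aa meet in 0. 1a->1: ok.
ab: 1b undefined. 1b->0: no, b/baaab meet in 0. 1b->1: ok.
ac: 1c undefined. 1c->0: no, ccacbbc/cbcc meet in 1. 1c->1: no, ccacbbc/bacacb meet in 1. Open state 2: 1c->2.
acb: 2b undefined. 2b->0: no, b/bccb meet in 0. 2b->1: ok.
cca: 2a undefined. 2a->0: no, ccacbbc/ccbac meet in 2. 2a->1: no, ccacbbc/ccbac meet in 2. 2a->2: ok.
bccc: 2c undefined. 2c->0: no, ccacbbc/a meet in 1. 2c->1: no, ccacbbc/ccbac meet in 2. 2c->2: no, ccacbbc/cbcc meet in 2. Open state 3: 2c->3.
bcccb: 3b undefined. 3b->0: no, ccacbbc/a meet in 1. 3b->1: no, ccacbbc/ccbac meet in 2. 3b->2: no, ccacbbc/bacacb meet in 2. 3b->3: ok.
ccaca: 3a undefined. 3a->0: ok.
bcccbc: 3c undefined. 3c->0: ok.
All examples now run through 4 states with every (state, symbol) defined. Accept strings end in {0}, Reject strings end in {1,2,3}; accept={0}.

states=4 start=0 accept={0} delta: 0a->1 0b->0 0c->1 1a->1 1b->1 1c->2 2a->2 2b->1 2c->3 3a->0 3b->3 3c->0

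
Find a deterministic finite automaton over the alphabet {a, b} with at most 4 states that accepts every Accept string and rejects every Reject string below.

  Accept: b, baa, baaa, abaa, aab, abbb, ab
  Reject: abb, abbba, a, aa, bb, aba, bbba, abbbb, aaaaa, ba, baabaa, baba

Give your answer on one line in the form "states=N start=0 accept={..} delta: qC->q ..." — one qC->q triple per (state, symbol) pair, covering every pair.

states=4 start=0 accept={1,3} delta: 0a->0 0b->1 1a->2 1b->0 2a->3 2b->0 3a->1 3b->0

Fold the examples into a partial DFA from state 0: repeatedly fix the first undefined (state, symbol) met by the shortest-then-alphabetical prefix, trying targets in increasing order and rejecting any under which an Accept and a Reject string meet in one state with the same remainder; add a state when all current targets are rejected. Accepting states are where Accept strings end.
a: 0a undefined. 0a->0: ok.
b: 0b undefined. 0b->0: no, b/abb meet in 0. Open state 1: 0b->1.
ba: 1a undefined. 1a->0: no, baa/a meet in 0. 1a->1: no, b/aba meet in 1. Open state 2: 1a->2.
bb: 1b undefined. 1b->0: ok.
baa: 2a undefined. 2a->0: no, baa/abb meet in 0. 2a->1: no, baaa/abbba meet in 2. 2a->2: no, baa/abbba meet in 2. Open state 3: 2a->3.
bab: 2b undefined. 2b->0: ok.
baaa: 3a undefined. 3a->0: no, baaa/abb meet in 0. 3a->1: ok.
baab: 3b undefined. 3b->0: ok.
All examples now run through 4 states with every (state, symbol) defined. Accept strings end in {1,3}, Reject strings end in {0,2}; accept={1,3}.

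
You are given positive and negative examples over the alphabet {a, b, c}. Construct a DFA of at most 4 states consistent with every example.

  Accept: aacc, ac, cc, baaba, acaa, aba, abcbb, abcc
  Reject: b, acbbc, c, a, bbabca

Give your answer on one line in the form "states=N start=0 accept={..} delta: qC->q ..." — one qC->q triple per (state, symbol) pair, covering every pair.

Grow the machine one transition at a time. Run the examples from 0; the earliest place one falls off (shortest prefix, ties alphabetical) gets sent to the lowest-numbered state that keeps every Accept/Reject pair distinguishable — a pair clashes when both reach the same state with identical unread suffix — and to a fresh state only if none does.
a: 0a undefined. 0a->0: no, ac/c meet in 0 with "c" left. Open state 1: 0a->1.
b: 0b undefined. 0b->0: ok.
c: 0c undefined. 0c->0: no, cc/b meet in 0. 0c->1: ok.
aa: 1a undefined. 1a->0: no, baaba/c meet in 1. 1a->1: ok.
ab: 1b undefined. 1b->0: no, baaba/c meet in 1. 1b->1: no, baaba/c meet in 1. Open state 2: 1b->2.
ac: 1c undefined. 1c->0: no, aacc/acbbc meet in 1. 1c->1: no, aacc/c meet in 1. 1c->2: ok.
aba: 2a undefined. 2a->0: no, baaba/b meet in 0. 2a->1: no, baaba/c meet in 1. 2a->2: ok.
abc: 2c undefined. 2c->0: no, aacc/b meet in 0. 2c->1: no, aacc/c meet in 1. 2c->2: no, aacc/bbabca meet in 2. Open state 3: 2c->3.
acb: 2b undefined. 2b->0: ok.
abcb: 3b undefined. 3b->0: no, abcbb/b meet in 0. 3b->1: ok.
abcc: 3c undefined. 3c->0: no, abcc/b meet in 0. 3c->1: no, abcc/acbbc meet in 1. 3c->2: ok.
bbabca: 3a undefined. 3a->0: ok.
All examples now run through 4 states with every (state, symbol) defined. Accept strings end in {2,3}, Reject strings end in {0,1}; accept={2,3}.

states=4 start=0 accept={2,3} delta: 0a->1 0b->0 0c->1 1a->1 1b->2 1c->2 2a->2 2b->0 2c->3 3a->0 3b->1 3c->2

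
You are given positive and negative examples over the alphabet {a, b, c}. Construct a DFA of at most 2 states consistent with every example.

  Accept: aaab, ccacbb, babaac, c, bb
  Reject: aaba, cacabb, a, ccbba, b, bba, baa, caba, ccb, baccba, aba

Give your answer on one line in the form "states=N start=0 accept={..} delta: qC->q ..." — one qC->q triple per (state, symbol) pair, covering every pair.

Fold the examples into a partial DFA from state 0: repeatedly fix the first undefined (state, symbol) met by the shortest-then-alphabetical prefix, trying targets in increasing order and rejecting any under which an Accept and a Reject string meet in one state with the same remainder; add a state when all current targets are rejected. Accepting states are where Accept strings end.
a: 0a undefined. 0a->0: no, aaab/b meet in 0 with "b" left. Open state 1: 0a->1.
b: 0b undefined. 0b->0: no, bb/b meet in 0. 0b->1: ok.
c: 0c undefined. 0c->0: ok.
aa: 1a undefined. 1a->0: no, c/aaba meet in 0. 1a->1: ok.
ab: 1b undefined. 1b->0: ok.
bac: 1c undefined. 1c->0: ok.
All examples now run through 2 states with every (state, symbol) defined. Accept strings end in {0}, Reject strings end in {1}; accept={0}.

states=2 start=0 accept={0} delta: 0a->1 0b->1 0c->0 1a->1 1b->0 1c->0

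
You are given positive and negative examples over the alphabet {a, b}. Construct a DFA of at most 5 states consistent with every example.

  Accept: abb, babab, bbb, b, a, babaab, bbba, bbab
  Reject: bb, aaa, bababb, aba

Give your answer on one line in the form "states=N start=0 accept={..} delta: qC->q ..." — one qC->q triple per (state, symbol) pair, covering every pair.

Grow the machine one transition at a time. Run the examples from 0; the earliest place one falls off (shortest prefix, ties alphabetical) gets sent to the lowest-numbered state that keeps every Accept/Reject pair distinguishable — a pair clashes when both reach the same state with identical unread suffix — and to a fresh state only if none does.
a: 0a undefined. 0a->0: no, abb/bb meet in 0 with "bb" left. Open state 1: 0a->1.
b: 0b undefined. 0b->0: no, bbb/bb meet in 0. 0b->1: ok.
aa: 1a undefined. 1a->0: no, babab/aaa meet in 1. 1a->1: no, b/aaa meet in 1. Open state 2: 1a->2.
ab: 1b undefined. 1b->0: no, abb/aba meet in 1. 1b->1: no, abb/bb meet in 1. 1b->2: ok.
aaa: 2a undefined. 2a->0: ok.
abb: 2b undefined. 2b->0: no, abb/aaa meet in 0. 2b->1: no, bbba/bb meet in 2. 2b->2: no, abb/bb meet in 2. Open state 3: 2b->3.
baba: 3a undefined. 3a->0: no, babaab/bb meet in 2. 3a->1: no, abb/bababb meet in 3. 3a->2: no, bbba/bb meet in 2. 3a->3: ok.
babab: 3b undefined. 3b->0: no, babab/aaa meet in 0. 3b->1: ok.
All examples now run through 4 states with every (state, symbol) defined. Accept strings end in {1,3}, Reject strings end in {0,2}; accept={1,3}.

states=4 start=0 accept={1,3} delta: 0a->1 0b->1 1a->2 1b->2 2a->0 2b->3 3a->3 3b->1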